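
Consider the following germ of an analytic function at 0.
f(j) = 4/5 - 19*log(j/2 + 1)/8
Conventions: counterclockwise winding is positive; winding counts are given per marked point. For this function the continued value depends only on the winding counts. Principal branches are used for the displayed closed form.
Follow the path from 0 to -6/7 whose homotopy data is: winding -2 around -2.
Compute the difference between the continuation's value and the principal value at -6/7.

Continued minus principal equals (19/2)*pi*i.

The rational part is single-valued and drops out of the difference; each branch term changes only by its own monodromy.
(-19/8)*log(1 - j/(-2)): each positive loop around -2 adds 2*pi*i to the log, so winding -2 contributes (-19/8)*(-2)*2*pi*i = (19/2)*pi*i.
Summing the contributions at j = -6/7 gives (19/2)*pi*i.


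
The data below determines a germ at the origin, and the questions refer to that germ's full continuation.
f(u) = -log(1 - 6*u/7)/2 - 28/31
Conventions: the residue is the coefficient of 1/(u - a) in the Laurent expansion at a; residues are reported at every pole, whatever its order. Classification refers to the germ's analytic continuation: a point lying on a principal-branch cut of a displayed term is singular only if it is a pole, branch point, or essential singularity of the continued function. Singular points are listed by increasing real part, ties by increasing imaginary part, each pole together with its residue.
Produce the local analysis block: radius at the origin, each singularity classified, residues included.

Branch term (-1/2)*log(1 - u/(7/6)): its argument vanishes at u = 7/6, a logarithmic branch point, modulus 7/6.
The radius of convergence is the smallest modulus among the singular points: 7/6.

Radius of convergence at 0: 7/6.
At 7/6: a logarithmic branch point.


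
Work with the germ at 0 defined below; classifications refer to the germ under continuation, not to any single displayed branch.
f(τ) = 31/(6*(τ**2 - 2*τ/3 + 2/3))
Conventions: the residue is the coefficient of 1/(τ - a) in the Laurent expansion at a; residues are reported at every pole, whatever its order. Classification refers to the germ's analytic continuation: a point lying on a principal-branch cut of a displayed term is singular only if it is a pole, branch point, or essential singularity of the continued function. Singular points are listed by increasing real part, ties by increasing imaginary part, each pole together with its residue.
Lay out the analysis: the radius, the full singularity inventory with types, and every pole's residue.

Denominator factor (τ**2 - 2*τ/3 + 2/3): discriminant -20/9, complex-conjugate roots (1/3) + ((1/3)*sqrt(5))*i and (1/3) - ((1/3)*sqrt(5))*i; poles of order 1, moduli (1/3)*sqrt(6) and (1/3)*sqrt(6).
The radius of convergence is the smallest modulus among the singular points: (1/3)*sqrt(6).
The factor τ**2 - 2*τ/3 + 2/3 splits as (τ - a)(τ - a') with a = (1/3) - ((1/3)*sqrt(5))*i, a' = (1/3) + ((1/3)*sqrt(5))*i. At the order-1 pole a set g(τ) = (τ - a)*f(τ) = [31/6] / (τ - a').
Simple pole: residue = g(a) at a = (1/3) - ((1/3)*sqrt(5))*i, which is ((31/20)*sqrt(5))*i.
The factor τ**2 - 2*τ/3 + 2/3 splits as (τ - a)(τ - a') with a = (1/3) + ((1/3)*sqrt(5))*i, a' = (1/3) - ((1/3)*sqrt(5))*i. At the order-1 pole a set g(τ) = (τ - a)*f(τ) = [31/6] / (τ - a').
Simple pole: residue = g(a) at a = (1/3) + ((1/3)*sqrt(5))*i, which is -((31/20)*sqrt(5))*i.
List the singular points by increasing real part (a conjugate pair: the negative imaginary part first).

Radius of convergence at 0: (1/3)*sqrt(6).
At (1/3) - ((1/3)*sqrt(5))*i: a pole of order 1; residue ((31/20)*sqrt(5))*i.
At (1/3) + ((1/3)*sqrt(5))*i: a pole of order 1; residue -((31/20)*sqrt(5))*i.


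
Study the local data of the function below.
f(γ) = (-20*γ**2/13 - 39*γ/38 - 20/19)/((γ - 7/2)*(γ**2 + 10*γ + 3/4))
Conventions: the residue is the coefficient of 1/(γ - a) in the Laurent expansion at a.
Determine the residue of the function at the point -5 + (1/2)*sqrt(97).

The factor γ**2 + 10*γ + 3/4 splits as (γ - a)(γ - a') with a = -5 + (1/2)*sqrt(97), a' = -5 - (1/2)*sqrt(97). At the order-1 pole a set g(γ) = (γ - a)*f(γ) = [(-20*γ**2/13 - 39*γ/38 - 20/19)/(γ - 7/2)] / (γ - a').
Simple pole: residue = g(a) at a = -5 + (1/2)*sqrt(97), which is -3827/7296 + (516089/9200256)*sqrt(97).

The residue is -3827/7296 + (516089/9200256)*sqrt(97).


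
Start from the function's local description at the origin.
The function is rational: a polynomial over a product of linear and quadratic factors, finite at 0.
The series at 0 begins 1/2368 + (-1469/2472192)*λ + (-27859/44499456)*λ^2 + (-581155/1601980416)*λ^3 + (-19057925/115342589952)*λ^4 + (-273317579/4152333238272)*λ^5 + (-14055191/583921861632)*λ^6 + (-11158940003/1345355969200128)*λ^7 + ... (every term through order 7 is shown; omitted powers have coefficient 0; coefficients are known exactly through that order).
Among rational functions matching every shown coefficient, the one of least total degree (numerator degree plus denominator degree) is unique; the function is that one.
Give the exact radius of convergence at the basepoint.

The radius of convergence is 4.

No rational of total degree below 5 reproduces all 8 coefficients; solving the [1/4] Pade equations on them gives f(λ) = (9/37 - 16*λ/29)/((λ - 9)*(λ - 4)**3), whose expansion matches every shown term.
Denominator factor (λ - 9): pole of order 1 at 9, modulus 9.
Denominator factor (λ - 4)^3: pole of order 3 at 4, modulus 4.
The radius of convergence is the smallest modulus among the singular points: 4.


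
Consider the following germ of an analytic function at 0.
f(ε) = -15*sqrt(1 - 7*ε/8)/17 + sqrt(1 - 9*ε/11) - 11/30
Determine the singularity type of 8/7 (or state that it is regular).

The point is an algebraic (square-root) branch point.

The term (-15/17)*sqrt(1 - ε/(8/7)) has argument 1 - 8/7/(8/7) = 0 at 8/7: a square-root (algebraic, two-sheeted) branch point; the remaining terms are analytic or single-valued there.


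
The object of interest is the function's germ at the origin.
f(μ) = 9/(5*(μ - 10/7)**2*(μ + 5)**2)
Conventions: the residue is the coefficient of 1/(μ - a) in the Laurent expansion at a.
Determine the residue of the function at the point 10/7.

The residue is -686/50625.

At the order-2 pole 10/7 set g(μ) = (μ - (10/7))^2*f(μ) = 9/(5*(μ + 5)**2).
Order-2 pole: residue = g'(a); g'(10/7) = -686/50625, so the residue is -686/50625.


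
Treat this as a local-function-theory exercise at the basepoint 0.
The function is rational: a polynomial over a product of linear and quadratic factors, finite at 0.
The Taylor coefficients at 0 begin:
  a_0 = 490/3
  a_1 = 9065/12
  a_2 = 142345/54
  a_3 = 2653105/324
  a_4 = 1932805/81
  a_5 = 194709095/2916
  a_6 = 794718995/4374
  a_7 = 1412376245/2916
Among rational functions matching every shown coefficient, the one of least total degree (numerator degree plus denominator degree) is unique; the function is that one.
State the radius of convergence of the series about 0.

The radius of convergence is 3/7.

No rational of total degree below 3 reproduces all 8 coefficients; solving the [1/2] Pade equations on them gives f(ξ) = (30 - 5*ξ/4)/(ξ - 3/7)**2, whose expansion matches every shown term.
Denominator factor (ξ - 3/7)^2: pole of order 2 at 3/7, modulus 3/7.
The radius of convergence is the smallest modulus among the singular points: 3/7.


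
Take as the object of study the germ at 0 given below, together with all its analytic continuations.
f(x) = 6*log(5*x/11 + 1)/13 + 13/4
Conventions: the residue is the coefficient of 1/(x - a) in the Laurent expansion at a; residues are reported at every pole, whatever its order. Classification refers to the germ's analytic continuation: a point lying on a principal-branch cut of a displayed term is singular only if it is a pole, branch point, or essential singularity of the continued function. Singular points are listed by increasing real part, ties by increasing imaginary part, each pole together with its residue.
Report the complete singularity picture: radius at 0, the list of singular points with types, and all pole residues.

Radius of convergence at 0: 11/5.
At -11/5: a logarithmic branch point.

Branch term (6/13)*log(1 - x/(-11/5)): its argument vanishes at x = -11/5, a logarithmic branch point, modulus 11/5.
The radius of convergence is the smallest modulus among the singular points: 11/5.


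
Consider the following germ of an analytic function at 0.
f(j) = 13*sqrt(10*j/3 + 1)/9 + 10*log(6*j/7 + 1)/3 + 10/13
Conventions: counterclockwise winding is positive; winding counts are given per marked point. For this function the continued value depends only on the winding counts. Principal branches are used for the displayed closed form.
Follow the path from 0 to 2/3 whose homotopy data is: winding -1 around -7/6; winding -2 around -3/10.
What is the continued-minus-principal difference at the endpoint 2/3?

Continued minus principal equals -(20/3)*pi*i.

The rational part is single-valued and drops out of the difference; each branch term changes only by its own monodromy.
(13/9)*sqrt(1 - j/(-3/10)): winding -2 is even, the square root returns to the same sheet, contribution 0.
(10/3)*log(1 - j/(-7/6)): each positive loop around -7/6 adds 2*pi*i to the log, so winding -1 contributes (10/3)*(-1)*2*pi*i = -(20/3)*pi*i.
Summing the contributions at j = 2/3 gives -(20/3)*pi*i.


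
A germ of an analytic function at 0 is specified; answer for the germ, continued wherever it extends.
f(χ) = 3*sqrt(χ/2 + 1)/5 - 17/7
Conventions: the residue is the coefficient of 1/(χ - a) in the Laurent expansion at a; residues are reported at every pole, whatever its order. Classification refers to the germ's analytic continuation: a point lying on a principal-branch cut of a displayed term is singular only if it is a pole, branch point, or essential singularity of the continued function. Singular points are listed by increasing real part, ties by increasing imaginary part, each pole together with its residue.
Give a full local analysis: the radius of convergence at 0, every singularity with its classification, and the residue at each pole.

Radius of convergence at 0: 2.
At -2: an algebraic (square-root) branch point.

Branch term (3/5)*sqrt(1 - χ/(-2)): its argument vanishes at χ = -2, a square-root branch point, modulus 2.
The radius of convergence is the smallest modulus among the singular points: 2.


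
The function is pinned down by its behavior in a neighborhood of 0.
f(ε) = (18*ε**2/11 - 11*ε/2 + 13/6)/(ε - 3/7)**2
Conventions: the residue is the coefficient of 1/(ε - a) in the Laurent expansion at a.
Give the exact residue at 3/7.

The residue is -631/154.

At the order-2 pole 3/7 set g(ε) = (ε - (3/7))^2*f(ε) = 18*ε**2/11 - 11*ε/2 + 13/6.
Order-2 pole: residue = g'(a); g'(3/7) = -631/154, so the residue is -631/154.


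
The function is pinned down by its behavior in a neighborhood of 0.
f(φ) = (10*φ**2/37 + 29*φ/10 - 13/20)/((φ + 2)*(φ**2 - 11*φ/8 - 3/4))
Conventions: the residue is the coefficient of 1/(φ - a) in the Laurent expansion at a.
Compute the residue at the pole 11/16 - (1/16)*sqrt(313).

The residue is 5173/8880 - (9977/2779440)*sqrt(313).

The factor φ**2 - 11*φ/8 - 3/4 splits as (φ - a)(φ - a') with a = 11/16 - (1/16)*sqrt(313), a' = 11/16 + (1/16)*sqrt(313). At the order-1 pole a set g(φ) = (φ - a)*f(φ) = [(10*φ**2/37 + 29*φ/10 - 13/20)/(φ + 2)] / (φ - a').
Simple pole: residue = g(a) at a = 11/16 - (1/16)*sqrt(313), which is 5173/8880 - (9977/2779440)*sqrt(313).


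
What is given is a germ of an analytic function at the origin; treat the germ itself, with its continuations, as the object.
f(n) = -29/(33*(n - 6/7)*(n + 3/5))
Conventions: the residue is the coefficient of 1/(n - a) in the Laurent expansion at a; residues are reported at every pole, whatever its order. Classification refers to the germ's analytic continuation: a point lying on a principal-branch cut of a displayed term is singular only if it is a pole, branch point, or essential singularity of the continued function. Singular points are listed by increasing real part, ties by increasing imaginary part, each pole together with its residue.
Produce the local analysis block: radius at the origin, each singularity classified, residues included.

Denominator factor (n - 6/7): pole of order 1 at 6/7, modulus 6/7.
Denominator factor (n + 3/5): pole of order 1 at -3/5, modulus 3/5.
The radius of convergence is the smallest modulus among the singular points: 3/5.
At the order-1 pole -3/5 set g(n) = (n - (-3/5))*f(n) = -29/(33*(n - 6/7)).
Simple pole: residue = g(a) at a = -3/5, which is 1015/1683.
At the order-1 pole 6/7 set g(n) = (n - (6/7))*f(n) = -29/(33*(n + 3/5)).
Simple pole: residue = g(a) at a = 6/7, which is -1015/1683.
List the singular points by increasing real part (a conjugate pair: the negative imaginary part first).

Radius of convergence at 0: 3/5.
At -3/5: a pole of order 1; residue 1015/1683.
At 6/7: a pole of order 1; residue -1015/1683.


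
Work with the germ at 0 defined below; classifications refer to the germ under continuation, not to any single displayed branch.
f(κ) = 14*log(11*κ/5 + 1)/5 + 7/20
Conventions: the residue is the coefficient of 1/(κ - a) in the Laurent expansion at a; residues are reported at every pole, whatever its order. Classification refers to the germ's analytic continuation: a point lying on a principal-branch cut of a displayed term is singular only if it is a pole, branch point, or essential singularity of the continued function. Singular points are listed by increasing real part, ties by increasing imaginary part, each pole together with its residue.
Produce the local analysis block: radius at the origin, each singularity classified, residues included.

Branch term (14/5)*log(1 - κ/(-5/11)): its argument vanishes at κ = -5/11, a logarithmic branch point, modulus 5/11.
The radius of convergence is the smallest modulus among the singular points: 5/11.

Radius of convergence at 0: 5/11.
At -5/11: a logarithmic branch point.


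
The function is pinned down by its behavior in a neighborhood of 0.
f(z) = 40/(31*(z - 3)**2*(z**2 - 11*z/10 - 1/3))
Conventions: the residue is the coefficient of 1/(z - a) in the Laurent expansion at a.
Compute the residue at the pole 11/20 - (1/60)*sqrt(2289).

The residue is 1800/16399 - (341400/87587059)*sqrt(2289).

The factor z**2 - 11*z/10 - 1/3 splits as (z - a)(z - a') with a = 11/20 - (1/60)*sqrt(2289), a' = 11/20 + (1/60)*sqrt(2289). At the order-1 pole a set g(z) = (z - a)*f(z) = [40/(31*(z - 3)**2)] / (z - a').
Simple pole: residue = g(a) at a = 11/20 - (1/60)*sqrt(2289), which is 1800/16399 - (341400/87587059)*sqrt(2289).


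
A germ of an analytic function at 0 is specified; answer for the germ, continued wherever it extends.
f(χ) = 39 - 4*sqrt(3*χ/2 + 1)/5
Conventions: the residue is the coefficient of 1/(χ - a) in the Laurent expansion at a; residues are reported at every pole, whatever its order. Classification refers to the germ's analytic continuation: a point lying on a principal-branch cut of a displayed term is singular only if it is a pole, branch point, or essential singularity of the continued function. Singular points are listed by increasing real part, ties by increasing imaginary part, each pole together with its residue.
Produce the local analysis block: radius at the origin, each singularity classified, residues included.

Branch term (-4/5)*sqrt(1 - χ/(-2/3)): its argument vanishes at χ = -2/3, a square-root branch point, modulus 2/3.
The radius of convergence is the smallest modulus among the singular points: 2/3.

Radius of convergence at 0: 2/3.
At -2/3: an algebraic (square-root) branch point.


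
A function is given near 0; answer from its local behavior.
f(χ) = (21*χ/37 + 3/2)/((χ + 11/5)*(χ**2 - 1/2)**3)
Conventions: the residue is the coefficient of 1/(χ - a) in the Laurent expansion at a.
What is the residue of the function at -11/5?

At the order-1 pole -11/5 set g(χ) = (χ - (-11/5))*f(χ) = (21*χ/37 + 3/2)/(χ**2 - 1/2)**3.
Simple pole: residue = g(a) at a = -11/5, which is 37500/12196051.

The residue is 37500/12196051.


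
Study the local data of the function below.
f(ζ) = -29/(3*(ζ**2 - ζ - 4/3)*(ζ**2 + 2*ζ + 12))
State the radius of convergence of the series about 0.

Denominator factor (ζ**2 - ζ - 4/3): discriminant 19/3, real irrational roots 1/2 + (1/6)*sqrt(57) and 1/2 - (1/6)*sqrt(57); poles of order 1, moduli 1/2 + (1/6)*sqrt(57) and -1/2 + (1/6)*sqrt(57).
Denominator factor (ζ**2 + 2*ζ + 12): discriminant -44, complex-conjugate roots (-1) + (sqrt(11))*i and (-1) - (sqrt(11))*i; poles of order 1, moduli (2)*sqrt(3) and (2)*sqrt(3).
The radius of convergence is the smallest modulus among the singular points: -1/2 + (1/6)*sqrt(57).

The radius of convergence is -1/2 + (1/6)*sqrt(57).


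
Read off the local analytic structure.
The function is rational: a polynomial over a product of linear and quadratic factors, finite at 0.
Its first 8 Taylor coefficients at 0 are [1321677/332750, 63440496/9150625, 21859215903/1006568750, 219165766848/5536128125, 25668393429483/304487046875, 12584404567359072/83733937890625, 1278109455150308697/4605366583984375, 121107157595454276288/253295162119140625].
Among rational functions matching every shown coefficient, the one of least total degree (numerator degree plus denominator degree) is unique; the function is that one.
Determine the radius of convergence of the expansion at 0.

No rational of total degree below 6 reproduces all 8 coefficients; solving the [0/6] Pade equations on them gives f(z) = -37/(14*(z - 5/7)**3*(z + 11/9)**3), whose expansion matches every shown term.
Denominator factor (z - 5/7)^3: pole of order 3 at 5/7, modulus 5/7.
Denominator factor (z + 11/9)^3: pole of order 3 at -11/9, modulus 11/9.
The radius of convergence is the smallest modulus among the singular points: 5/7.

The radius of convergence is 5/7.


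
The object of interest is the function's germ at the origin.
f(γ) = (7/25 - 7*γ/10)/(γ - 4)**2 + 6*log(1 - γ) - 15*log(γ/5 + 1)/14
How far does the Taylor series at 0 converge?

Denominator factor (γ - 4)^2: pole of order 2 at 4, modulus 4.
Branch term (6)*log(1 - γ/(1)): its argument vanishes at γ = 1, a logarithmic branch point, modulus 1.
Branch term (-15/14)*log(1 - γ/(-5)): its argument vanishes at γ = -5, a logarithmic branch point, modulus 5.
The radius of convergence is the smallest modulus among the singular points: 1.

The radius of convergence is 1.


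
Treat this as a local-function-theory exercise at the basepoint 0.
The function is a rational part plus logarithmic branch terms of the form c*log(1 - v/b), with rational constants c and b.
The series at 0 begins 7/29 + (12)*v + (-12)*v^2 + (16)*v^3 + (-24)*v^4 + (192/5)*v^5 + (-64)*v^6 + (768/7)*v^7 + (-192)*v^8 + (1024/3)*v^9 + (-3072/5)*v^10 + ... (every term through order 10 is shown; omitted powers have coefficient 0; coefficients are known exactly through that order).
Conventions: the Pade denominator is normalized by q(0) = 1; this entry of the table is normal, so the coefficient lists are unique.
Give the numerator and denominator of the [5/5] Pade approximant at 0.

The Pade approximant has numerator coefficients [7/29, 383/29, 13088/261, 1864/29, 864/29, 10688/3045]; denominator coefficients [1, 5, 80/9, 20/3, 40/21, 8/63].

Taylor coefficients needed (read off): a_0 = 7/29, a_1 = 12, a_2 = -12, a_3 = 16, a_4 = -24, a_5 = 192/5, a_6 = -64, a_7 = 768/7, a_8 = -192, a_9 = 1024/3, a_10 = -3072/5.
Write the denominator as Q(v) = 1 + q1*v + q2*v^2 + q3*v^3 + q4*v^4 + q5*v^5. Requiring Q*f - P = O(v^11) with deg P <= 5 kills the coefficients of v^6..v^10 in Q*f:
  v^6: a_6 + q1*a_5 + q2*a_4 + q3*a_3 + q4*a_2 + q5*a_1 = 0, i.e. -64 + (192/5)*q1 + (-24)*q2 + (16)*q3 + (-12)*q4 + (12)*q5 = 0.
  v^7: a_7 + q1*a_6 + q2*a_5 + q3*a_4 + q4*a_3 + q5*a_2 = 0, i.e. 768/7 + (-64)*q1 + (192/5)*q2 + (-24)*q3 + (16)*q4 + (-12)*q5 = 0.
  v^8: a_8 + q1*a_7 + q2*a_6 + q3*a_5 + q4*a_4 + q5*a_3 = 0, i.e. -192 + (768/7)*q1 + (-64)*q2 + (192/5)*q3 + (-24)*q4 + (16)*q5 = 0.
  v^9: a_9 + q1*a_8 + q2*a_7 + q3*a_6 + q4*a_5 + q5*a_4 = 0, i.e. 1024/3 + (-192)*q1 + (768/7)*q2 + (-64)*q3 + (192/5)*q4 + (-24)*q5 = 0.
  v^10: a_10 + q1*a_9 + q2*a_8 + q3*a_7 + q4*a_6 + q5*a_5 = 0, i.e. -3072/5 + (1024/3)*q1 + (-192)*q2 + (768/7)*q3 + (-64)*q4 + (192/5)*q5 = 0.
Solving this linear system: q1 = 5, q2 = 80/9, q3 = 20/3, q4 = 40/21, q5 = 8/63.
The numerator is Q*f truncated at degree 5: P0 = a_0 = 7/29; P1 = a_1 + q1*a_0 = 383/29; P2 = a_2 + q1*a_1 + q2*a_0 = 13088/261; P3 = a_3 + q1*a_2 + q2*a_1 + q3*a_0 = 1864/29; P4 = a_4 + q1*a_3 + q2*a_2 + q3*a_1 + q4*a_0 = 864/29; P5 = a_5 + q1*a_4 + q2*a_3 + q3*a_2 + q4*a_1 + q5*a_0 = 10688/3045.


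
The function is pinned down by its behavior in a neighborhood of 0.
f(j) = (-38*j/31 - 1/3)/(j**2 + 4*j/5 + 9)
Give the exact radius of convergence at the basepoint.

The radius of convergence is 3.

Denominator factor (j**2 + 4*j/5 + 9): discriminant -884/25, complex-conjugate roots (-2/5) + ((1/5)*sqrt(221))*i and (-2/5) - ((1/5)*sqrt(221))*i; poles of order 1, moduli 3 and 3.
The radius of convergence is the smallest modulus among the singular points: 3.


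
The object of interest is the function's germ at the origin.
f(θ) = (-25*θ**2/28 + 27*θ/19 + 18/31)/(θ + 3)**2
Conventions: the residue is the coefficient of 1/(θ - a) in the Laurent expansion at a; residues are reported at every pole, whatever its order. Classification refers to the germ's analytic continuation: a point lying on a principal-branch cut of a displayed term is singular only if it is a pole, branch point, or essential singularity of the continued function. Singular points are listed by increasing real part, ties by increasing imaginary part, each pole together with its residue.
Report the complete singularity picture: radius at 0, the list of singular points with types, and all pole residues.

Radius of convergence at 0: 3.
At -3: a pole of order 2; residue 1803/266.

Denominator factor (θ + 3)^2: pole of order 2 at -3, modulus 3.
The radius of convergence is the smallest modulus among the singular points: 3.
At the order-2 pole -3 set g(θ) = (θ - (-3))^2*f(θ) = -25*θ**2/28 + 27*θ/19 + 18/31.
Order-2 pole: residue = g'(a); g'(-3) = 1803/266, so the residue is 1803/266.


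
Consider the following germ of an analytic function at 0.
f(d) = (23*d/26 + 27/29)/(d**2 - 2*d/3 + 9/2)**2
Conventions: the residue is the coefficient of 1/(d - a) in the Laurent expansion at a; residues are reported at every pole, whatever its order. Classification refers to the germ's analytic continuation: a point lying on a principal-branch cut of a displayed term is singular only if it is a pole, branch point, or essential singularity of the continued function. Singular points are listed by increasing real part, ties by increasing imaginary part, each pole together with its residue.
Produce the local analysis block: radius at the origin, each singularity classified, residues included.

Radius of convergence at 0: (3/2)*sqrt(2).
At (1/3) - ((1/6)*sqrt(158))*i: a pole of order 2; residue ((24957/9411428)*sqrt(158))*i.
At (1/3) + ((1/6)*sqrt(158))*i: a pole of order 2; residue -((24957/9411428)*sqrt(158))*i.

Denominator factor (d**2 - 2*d/3 + 9/2)^2: discriminant -158/9, complex-conjugate roots (1/3) + ((1/6)*sqrt(158))*i and (1/3) - ((1/6)*sqrt(158))*i; poles of order 2, moduli (3/2)*sqrt(2) and (3/2)*sqrt(2).
The radius of convergence is the smallest modulus among the singular points: (3/2)*sqrt(2).
The factor d**2 - 2*d/3 + 9/2 splits as (d - a)(d - a') with a = (1/3) - ((1/6)*sqrt(158))*i, a' = (1/3) + ((1/6)*sqrt(158))*i. At the order-2 pole a set g(d) = (d - a)^2*f(d) = [23*d/26 + 27/29] / (d - a')^2.
Order-2 pole: residue = g'(a); g'((1/3) - ((1/6)*sqrt(158))*i) = ((24957/9411428)*sqrt(158))*i, so the residue is ((24957/9411428)*sqrt(158))*i.
The factor d**2 - 2*d/3 + 9/2 splits as (d - a)(d - a') with a = (1/3) + ((1/6)*sqrt(158))*i, a' = (1/3) - ((1/6)*sqrt(158))*i. At the order-2 pole a set g(d) = (d - a)^2*f(d) = [23*d/26 + 27/29] / (d - a')^2.
Order-2 pole: residue = g'(a); g'((1/3) + ((1/6)*sqrt(158))*i) = -((24957/9411428)*sqrt(158))*i, so the residue is -((24957/9411428)*sqrt(158))*i.
List the singular points by increasing real part (a conjugate pair: the negative imaginary part first).


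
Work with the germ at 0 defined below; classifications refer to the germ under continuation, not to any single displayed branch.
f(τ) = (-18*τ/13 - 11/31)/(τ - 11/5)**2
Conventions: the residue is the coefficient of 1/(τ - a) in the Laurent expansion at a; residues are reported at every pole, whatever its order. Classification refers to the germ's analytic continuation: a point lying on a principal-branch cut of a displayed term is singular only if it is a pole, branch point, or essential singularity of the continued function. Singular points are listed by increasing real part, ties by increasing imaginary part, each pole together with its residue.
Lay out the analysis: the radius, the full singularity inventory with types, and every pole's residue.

Denominator factor (τ - 11/5)^2: pole of order 2 at 11/5, modulus 11/5.
The radius of convergence is the smallest modulus among the singular points: 11/5.
At the order-2 pole 11/5 set g(τ) = (τ - (11/5))^2*f(τ) = -18*τ/13 - 11/31.
Order-2 pole: residue = g'(a); g'(11/5) = -18/13, so the residue is -18/13.

Radius of convergence at 0: 11/5.
At 11/5: a pole of order 2; residue -18/13.


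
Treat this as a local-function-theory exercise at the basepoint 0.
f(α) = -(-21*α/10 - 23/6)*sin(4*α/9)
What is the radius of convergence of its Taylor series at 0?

The radius of convergence is infinite.

The factor -sin(4*α/9) is entire and contributes no finite singular point.
The polynomial part has no poles.
No finite singular points: the Taylor series at 0 converges everywhere.


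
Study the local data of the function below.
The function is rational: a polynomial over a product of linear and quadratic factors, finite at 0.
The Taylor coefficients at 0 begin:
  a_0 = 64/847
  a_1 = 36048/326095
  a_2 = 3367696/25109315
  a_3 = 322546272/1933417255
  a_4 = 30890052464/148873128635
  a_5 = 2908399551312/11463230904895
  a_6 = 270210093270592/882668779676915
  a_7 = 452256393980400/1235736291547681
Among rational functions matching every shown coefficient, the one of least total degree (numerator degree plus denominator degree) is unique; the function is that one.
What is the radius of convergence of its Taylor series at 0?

The radius of convergence is 11/12.

No rational of total degree below 5 reproduces all 8 coefficients; solving the [1/4] Pade equations on them gives f(u) = (4/9 - 13*u/35)/((u - 11/12)**2*(u**2 - 9*u/11 + 7)), whose expansion matches every shown term.
Denominator factor (u**2 - 9*u/11 + 7): discriminant -3307/121, complex-conjugate roots (9/22) + ((1/22)*sqrt(3307))*i and (9/22) - ((1/22)*sqrt(3307))*i; poles of order 1, moduli sqrt(7) and sqrt(7).
Denominator factor (u - 11/12)^2: pole of order 2 at 11/12, modulus 11/12.
The radius of convergence is the smallest modulus among the singular points: 11/12.


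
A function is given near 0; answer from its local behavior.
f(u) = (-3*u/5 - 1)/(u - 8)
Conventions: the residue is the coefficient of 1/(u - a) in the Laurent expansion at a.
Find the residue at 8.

The residue is -29/5.

At the order-1 pole 8 set g(u) = (u - (8))*f(u) = -3*u/5 - 1.
Simple pole: residue = g(a) at a = 8, which is -29/5.


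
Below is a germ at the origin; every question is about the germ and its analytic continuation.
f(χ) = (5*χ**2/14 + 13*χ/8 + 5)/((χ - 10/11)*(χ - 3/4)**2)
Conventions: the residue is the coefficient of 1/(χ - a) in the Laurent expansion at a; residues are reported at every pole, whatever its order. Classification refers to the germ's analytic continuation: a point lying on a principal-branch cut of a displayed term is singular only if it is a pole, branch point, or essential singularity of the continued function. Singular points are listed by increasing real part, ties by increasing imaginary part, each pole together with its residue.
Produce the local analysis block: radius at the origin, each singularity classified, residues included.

Denominator factor (χ - 3/4)^2: pole of order 2 at 3/4, modulus 3/4.
Denominator factor (χ - 10/11): pole of order 1 at 10/11, modulus 10/11.
The radius of convergence is the smallest modulus among the singular points: 3/4.
At the order-2 pole 3/4 set g(χ) = (χ - (3/4))^2*f(χ) = (5*χ**2/14 + 13*χ/8 + 5)/(χ - 10/11).
Order-2 pole: residue = g'(a); g'(3/4) = -183315/686, so the residue is -183315/686.
At the order-1 pole 10/11 set g(χ) = (χ - (10/11))*f(χ) = (5*χ**2/14 + 13*χ/8 + 5)/(χ - 3/4)**2.
Simple pole: residue = g(a) at a = 10/11, which is 91780/343.
List the singular points by increasing real part (a conjugate pair: the negative imaginary part first).

Radius of convergence at 0: 3/4.
At 3/4: a pole of order 2; residue -183315/686.
At 10/11: a pole of order 1; residue 91780/343.


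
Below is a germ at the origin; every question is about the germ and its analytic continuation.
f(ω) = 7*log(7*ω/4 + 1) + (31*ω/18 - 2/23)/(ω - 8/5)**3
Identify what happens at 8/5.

The point is a pole of order 3.

The denominator factor ω - 8/5 vanishes at 8/5 and appears to the power 3; the numerator there equals 2762/1035, nonzero, and no other factor vanishes.
The branch terms are analytic at this point.
Hence a pole whose order is the multiplicity, 3.


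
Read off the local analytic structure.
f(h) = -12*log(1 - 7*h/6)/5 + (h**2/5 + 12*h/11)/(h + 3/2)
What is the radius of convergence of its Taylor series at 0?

Denominator factor (h + 3/2): pole of order 1 at -3/2, modulus 3/2.
Branch term (-12/5)*log(1 - h/(6/7)): its argument vanishes at h = 6/7, a logarithmic branch point, modulus 6/7.
The radius of convergence is the smallest modulus among the singular points: 6/7.

The radius of convergence is 6/7.


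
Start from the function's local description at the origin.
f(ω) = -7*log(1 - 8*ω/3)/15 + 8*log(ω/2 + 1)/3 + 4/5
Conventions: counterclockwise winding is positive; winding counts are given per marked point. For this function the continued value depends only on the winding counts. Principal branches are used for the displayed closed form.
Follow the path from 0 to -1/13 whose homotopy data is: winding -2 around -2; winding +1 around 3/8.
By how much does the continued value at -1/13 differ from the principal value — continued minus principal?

The rational part is single-valued and drops out of the difference; each branch term changes only by its own monodromy.
(-7/15)*log(1 - ω/(3/8)): each positive loop around 3/8 adds 2*pi*i to the log, so winding +1 contributes (-7/15)*(1)*2*pi*i = -(14/15)*pi*i.
(8/3)*log(1 - ω/(-2)): each positive loop around -2 adds 2*pi*i to the log, so winding -2 contributes (8/3)*(-2)*2*pi*i = -(32/3)*pi*i.
Summing the contributions at ω = -1/13 gives -(58/5)*pi*i.

Continued minus principal equals -(58/5)*pi*i.


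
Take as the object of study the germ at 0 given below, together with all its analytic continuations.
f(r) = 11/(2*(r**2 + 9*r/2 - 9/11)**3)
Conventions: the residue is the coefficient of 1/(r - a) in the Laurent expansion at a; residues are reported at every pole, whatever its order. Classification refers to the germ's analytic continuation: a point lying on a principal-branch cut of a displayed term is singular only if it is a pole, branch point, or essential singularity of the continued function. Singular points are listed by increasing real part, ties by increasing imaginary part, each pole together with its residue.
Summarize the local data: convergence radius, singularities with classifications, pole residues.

Radius of convergence at 0: -9/4 + (3/44)*sqrt(1265).
At -9/4 - (3/44)*sqrt(1265): a pole of order 3; residue -(42592/123190875)*sqrt(1265).
At -9/4 + (3/44)*sqrt(1265): a pole of order 3; residue (42592/123190875)*sqrt(1265).

Denominator factor (r**2 + 9*r/2 - 9/11)^3: discriminant 1035/44, real irrational roots -9/4 + (3/44)*sqrt(1265) and -9/4 - (3/44)*sqrt(1265); poles of order 3, moduli -9/4 + (3/44)*sqrt(1265) and 9/4 + (3/44)*sqrt(1265).
The radius of convergence is the smallest modulus among the singular points: -9/4 + (3/44)*sqrt(1265).
The factor r**2 + 9*r/2 - 9/11 splits as (r - a)(r - a') with a = -9/4 - (3/44)*sqrt(1265), a' = -9/4 + (3/44)*sqrt(1265). At the order-3 pole a set g(r) = (r - a)^3*f(r) = [11/2] / (r - a')^3.
Order-3 pole: residue = g''(a)/2; g''(-9/4 - (3/44)*sqrt(1265)) = -(85184/123190875)*sqrt(1265), so the residue is -(42592/123190875)*sqrt(1265).
The factor r**2 + 9*r/2 - 9/11 splits as (r - a)(r - a') with a = -9/4 + (3/44)*sqrt(1265), a' = -9/4 - (3/44)*sqrt(1265). At the order-3 pole a set g(r) = (r - a)^3*f(r) = [11/2] / (r - a')^3.
Order-3 pole: residue = g''(a)/2; g''(-9/4 + (3/44)*sqrt(1265)) = (85184/123190875)*sqrt(1265), so the residue is (42592/123190875)*sqrt(1265).
List the singular points by increasing real part (a conjugate pair: the negative imaginary part first).


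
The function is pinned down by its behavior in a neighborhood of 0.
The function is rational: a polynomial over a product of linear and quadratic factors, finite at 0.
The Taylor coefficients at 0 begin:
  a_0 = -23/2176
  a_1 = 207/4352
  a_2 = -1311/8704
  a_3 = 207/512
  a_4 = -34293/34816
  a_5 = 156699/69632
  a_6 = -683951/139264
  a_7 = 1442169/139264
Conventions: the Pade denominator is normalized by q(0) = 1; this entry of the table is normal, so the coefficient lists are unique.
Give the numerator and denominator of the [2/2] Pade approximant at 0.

Taylor coefficients needed (read off): a_0 = -23/2176, a_1 = 207/4352, a_2 = -1311/8704, a_3 = 207/512, a_4 = -34293/34816.
Write the denominator as Q(ρ) = 1 + q1*ρ + q2*ρ^2. Requiring Q*f - P = O(ρ^5) with deg P <= 2 kills the coefficients of ρ^3..ρ^4 in Q*f:
  ρ^3: a_3 + q1*a_2 + q2*a_1 = 0, i.e. 207/512 + (-1311/8704)*q1 + (207/4352)*q2 = 0.
  ρ^4: a_4 + q1*a_3 + q2*a_2 = 0, i.e. -34293/34816 + (207/512)*q1 + (-1311/8704)*q2 = 0.
Solving this linear system: q1 = 447/110, q2 = 961/220.
The numerator is Q*f truncated at degree 2: P0 = a_0 = -23/2176; P1 = a_1 + q1*a_0 = 69/14960; P2 = a_2 + q1*a_1 + q2*a_0 = -1679/478720.

The Pade approximant has numerator coefficients [-23/2176, 69/14960, -1679/478720]; denominator coefficients [1, 447/110, 961/220].


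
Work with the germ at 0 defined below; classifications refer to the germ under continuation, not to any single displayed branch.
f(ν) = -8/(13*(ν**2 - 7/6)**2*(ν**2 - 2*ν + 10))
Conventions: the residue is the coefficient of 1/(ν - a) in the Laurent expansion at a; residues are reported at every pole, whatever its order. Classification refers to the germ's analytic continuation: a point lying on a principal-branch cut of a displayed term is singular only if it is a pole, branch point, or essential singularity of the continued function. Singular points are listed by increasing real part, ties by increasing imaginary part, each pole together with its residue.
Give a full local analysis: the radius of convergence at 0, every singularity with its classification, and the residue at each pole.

Radius of convergence at 0: (1/6)*sqrt(42).
At -(1/6)*sqrt(42): a pole of order 2; residue 190080/242723533 - (23917896/11893453117)*sqrt(42).
At (1) - (3)*i: a pole of order 1; residue (-190080/242723533) - (6384/18671041)*i.
At (1) + (3)*i: a pole of order 1; residue (-190080/242723533) + (6384/18671041)*i.
At (1/6)*sqrt(42): a pole of order 2; residue 190080/242723533 + (23917896/11893453117)*sqrt(42).

Denominator factor (ν**2 - 7/6)^2: discriminant 14/3, real irrational roots (1/6)*sqrt(42) and -(1/6)*sqrt(42); poles of order 2, moduli (1/6)*sqrt(42) and (1/6)*sqrt(42).
Denominator factor (ν**2 - 2*ν + 10): discriminant -36, complex-conjugate roots (1) + (3)*i and (1) - (3)*i; poles of order 1, moduli sqrt(10) and sqrt(10).
The radius of convergence is the smallest modulus among the singular points: (1/6)*sqrt(42).
The factor ν**2 - 7/6 splits as (ν - a)(ν - a') with a = -(1/6)*sqrt(42), a' = (1/6)*sqrt(42). At the order-2 pole a set g(ν) = (ν - a)^2*f(ν) = [-8/(13*(ν**2 - 2*ν + 10))] / (ν - a')^2.
Order-2 pole: residue = g'(a); g'(-(1/6)*sqrt(42)) = 190080/242723533 - (23917896/11893453117)*sqrt(42), so the residue is 190080/242723533 - (23917896/11893453117)*sqrt(42).
The factor ν**2 - 2*ν + 10 splits as (ν - a)(ν - a') with a = (1) - (3)*i, a' = (1) + (3)*i. At the order-1 pole a set g(ν) = (ν - a)*f(ν) = [-8/(13*(ν**2 - 7/6)**2)] / (ν - a').
Simple pole: residue = g(a) at a = (1) - (3)*i, which is (-190080/242723533) - (6384/18671041)*i.
The factor ν**2 - 2*ν + 10 splits as (ν - a)(ν - a') with a = (1) + (3)*i, a' = (1) - (3)*i. At the order-1 pole a set g(ν) = (ν - a)*f(ν) = [-8/(13*(ν**2 - 7/6)**2)] / (ν - a').
Simple pole: residue = g(a) at a = (1) + (3)*i, which is (-190080/242723533) + (6384/18671041)*i.
The factor ν**2 - 7/6 splits as (ν - a)(ν - a') with a = (1/6)*sqrt(42), a' = -(1/6)*sqrt(42). At the order-2 pole a set g(ν) = (ν - a)^2*f(ν) = [-8/(13*(ν**2 - 2*ν + 10))] / (ν - a')^2.
Order-2 pole: residue = g'(a); g'((1/6)*sqrt(42)) = 190080/242723533 + (23917896/11893453117)*sqrt(42), so the residue is 190080/242723533 + (23917896/11893453117)*sqrt(42).
List the singular points by increasing real part (a conjugate pair: the negative imaginary part first).


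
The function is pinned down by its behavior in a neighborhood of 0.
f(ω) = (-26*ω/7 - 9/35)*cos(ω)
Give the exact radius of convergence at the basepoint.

The factor cos(ω) is entire and contributes no finite singular point.
The polynomial part has no poles.
No finite singular points: the Taylor series at 0 converges everywhere.

The radius of convergence is infinite.


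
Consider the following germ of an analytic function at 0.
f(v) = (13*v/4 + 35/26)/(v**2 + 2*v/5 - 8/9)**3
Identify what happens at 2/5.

The point is a regular point.

Denominator factors: v**2 + 2*v/5 - 8/9 = -128/225 at v = 2/5 — none vanishes.
So the germ continues analytically to 2/5.


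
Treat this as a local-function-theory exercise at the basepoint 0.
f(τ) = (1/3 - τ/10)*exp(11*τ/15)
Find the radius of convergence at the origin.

The factor exp(11*τ/15) is entire and contributes no finite singular point.
The polynomial part has no poles.
No finite singular points: the Taylor series at 0 converges everywhere.

The radius of convergence is infinite.


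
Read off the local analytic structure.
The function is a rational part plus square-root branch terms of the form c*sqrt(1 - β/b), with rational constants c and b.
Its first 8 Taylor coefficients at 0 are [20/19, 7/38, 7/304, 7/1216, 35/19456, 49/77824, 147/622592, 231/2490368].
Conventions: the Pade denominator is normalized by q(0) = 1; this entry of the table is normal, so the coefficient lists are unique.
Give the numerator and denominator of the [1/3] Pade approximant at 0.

Taylor coefficients needed (read off): a_0 = 20/19, a_1 = 7/38, a_2 = 7/304, a_3 = 7/1216, a_4 = 35/19456.
Write the denominator as Q(β) = 1 + q1*β + q2*β^2 + q3*β^3. Requiring Q*f - P = O(β^5) with deg P <= 1 kills the coefficients of β^2..β^4 in Q*f:
  β^2: a_2 + q1*a_1 + q2*a_0 = 0, i.e. 7/304 + (7/38)*q1 + (20/19)*q2 = 0.
  β^3: a_3 + q1*a_2 + q2*a_1 + q3*a_0 = 0, i.e. 7/1216 + (7/304)*q1 + (7/38)*q2 + (20/19)*q3 = 0.
  β^4: a_4 + q1*a_3 + q2*a_2 + q3*a_1 = 0, i.e. 35/19456 + (7/1216)*q1 + (7/304)*q2 + (7/38)*q3 = 0.
Solving this linear system: q1 = -69/232, q2 = 7/232, q3 = -63/14848.
The numerator is Q*f truncated at degree 1: P0 = a_0 = 20/19; P1 = a_1 + q1*a_0 = -71/551.

The Pade approximant has numerator coefficients [20/19, -71/551]; denominator coefficients [1, -69/232, 7/232, -63/14848].


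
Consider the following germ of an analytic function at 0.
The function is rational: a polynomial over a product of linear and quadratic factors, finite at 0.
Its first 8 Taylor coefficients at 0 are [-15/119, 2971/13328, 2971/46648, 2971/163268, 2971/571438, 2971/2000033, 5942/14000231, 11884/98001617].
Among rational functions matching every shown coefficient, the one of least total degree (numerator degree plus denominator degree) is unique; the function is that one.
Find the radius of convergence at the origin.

The radius of convergence is 7/2.

No rational of total degree below 2 reproduces all 8 coefficients; solving the [1/1] Pade equations on them gives f(κ) = (15/34 - 29*κ/32)/(κ - 7/2), whose expansion matches every shown term.
Denominator factor (κ - 7/2): pole of order 1 at 7/2, modulus 7/2.
The radius of convergence is the smallest modulus among the singular points: 7/2.
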